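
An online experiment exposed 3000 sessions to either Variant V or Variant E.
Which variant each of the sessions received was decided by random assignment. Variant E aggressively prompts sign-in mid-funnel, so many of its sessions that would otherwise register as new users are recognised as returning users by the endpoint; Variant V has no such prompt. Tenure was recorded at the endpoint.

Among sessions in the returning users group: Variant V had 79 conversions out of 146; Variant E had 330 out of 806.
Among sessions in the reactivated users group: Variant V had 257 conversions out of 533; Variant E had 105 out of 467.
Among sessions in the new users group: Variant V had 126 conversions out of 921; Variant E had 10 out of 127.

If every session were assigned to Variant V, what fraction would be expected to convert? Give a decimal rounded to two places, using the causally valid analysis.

User tenure is recorded after the variant and is itself shifted by it — it sits on the causal path from variant to outcome. Conditioning on a mediator would strip out part of the effect we want; the pooled comparison gives the total causal effect.
So P(outcome | do(Variant V)) is just the pooled rate for Variant V: 462/1600 = 0.289.

0.29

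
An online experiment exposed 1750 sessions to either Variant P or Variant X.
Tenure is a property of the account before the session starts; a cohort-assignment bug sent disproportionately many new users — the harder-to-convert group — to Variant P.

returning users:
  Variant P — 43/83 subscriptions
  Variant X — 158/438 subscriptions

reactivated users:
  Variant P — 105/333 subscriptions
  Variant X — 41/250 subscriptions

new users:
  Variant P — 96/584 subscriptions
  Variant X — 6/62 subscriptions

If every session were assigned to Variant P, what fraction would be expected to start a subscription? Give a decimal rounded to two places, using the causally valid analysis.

Variant P is higher inside every user tenure stratum but Variant X is higher in aggregate. Whether to stratify depends on how user tenure relates to the variant.
User tenure is set before the variant has any effect — it is not caused by the variant — and it independently drives the outcome. That makes it a confounder, so the causal comparison is within user tenure levels.
Standardising Variant P to the population user tenure mix: 0.298·43/83 + 0.333·105/333 + 0.369·96/584 = 0.320.

0.32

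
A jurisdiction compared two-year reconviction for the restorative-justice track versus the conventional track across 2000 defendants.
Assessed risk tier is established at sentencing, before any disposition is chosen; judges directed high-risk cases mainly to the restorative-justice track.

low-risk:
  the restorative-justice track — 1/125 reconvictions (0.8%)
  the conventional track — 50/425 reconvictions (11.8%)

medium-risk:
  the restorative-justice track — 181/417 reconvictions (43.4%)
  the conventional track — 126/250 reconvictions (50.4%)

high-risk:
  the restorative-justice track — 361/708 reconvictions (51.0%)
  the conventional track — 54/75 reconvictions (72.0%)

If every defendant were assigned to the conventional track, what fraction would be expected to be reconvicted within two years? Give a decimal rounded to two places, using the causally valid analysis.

0.48

Within every assessed risk tier level the restorative-justice track has the lower rate, yet pooled the conventional track does — Simpson's reversal.
Assessed risk tier satisfies the back-door criterion: it is not a descendant of the disposition, and it blocks the spurious path from disposition to outcome. Adjusting for it (i.e., using the within-assessed risk tier rates) gives the causal effect.
Standardising the conventional track to the population assessed risk tier mix: 0.275·50/425 + 0.334·126/250 + 0.392·54/75 = 0.482.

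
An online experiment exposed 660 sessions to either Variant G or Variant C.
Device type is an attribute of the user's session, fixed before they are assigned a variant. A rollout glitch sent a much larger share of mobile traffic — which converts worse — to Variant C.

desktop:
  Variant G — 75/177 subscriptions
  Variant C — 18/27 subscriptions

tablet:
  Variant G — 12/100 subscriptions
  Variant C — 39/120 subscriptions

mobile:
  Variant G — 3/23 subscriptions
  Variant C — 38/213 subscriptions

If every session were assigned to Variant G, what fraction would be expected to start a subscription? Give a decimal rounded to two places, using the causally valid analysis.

0.22

Device type differs across variants for reasons unrelated to any effect of the variant itself, and it separately predicts the outcome — a classic confounder. We must compare within device type levels.
Standardising Variant G to the population device type mix: 0.309·75/177 + 0.333·12/100 + 0.358·3/23 = 0.218.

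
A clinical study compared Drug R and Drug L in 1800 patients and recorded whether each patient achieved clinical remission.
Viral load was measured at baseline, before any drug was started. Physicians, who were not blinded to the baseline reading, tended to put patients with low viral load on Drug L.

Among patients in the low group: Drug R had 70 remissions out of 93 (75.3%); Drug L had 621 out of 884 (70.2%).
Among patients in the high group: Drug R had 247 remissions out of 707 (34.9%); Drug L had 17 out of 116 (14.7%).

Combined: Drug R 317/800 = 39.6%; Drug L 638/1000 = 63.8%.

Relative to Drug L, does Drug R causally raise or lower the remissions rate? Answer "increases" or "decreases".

increases

Here viral load is a common cause — it drives both which drug a case falls under and the outcome. The crude comparison mixes populations; the stratum-specific rates are the causally relevant ones.
Within each level — low: 75.3% vs 70.2%; high: 34.9% vs 14.7% — Drug R is higher every time.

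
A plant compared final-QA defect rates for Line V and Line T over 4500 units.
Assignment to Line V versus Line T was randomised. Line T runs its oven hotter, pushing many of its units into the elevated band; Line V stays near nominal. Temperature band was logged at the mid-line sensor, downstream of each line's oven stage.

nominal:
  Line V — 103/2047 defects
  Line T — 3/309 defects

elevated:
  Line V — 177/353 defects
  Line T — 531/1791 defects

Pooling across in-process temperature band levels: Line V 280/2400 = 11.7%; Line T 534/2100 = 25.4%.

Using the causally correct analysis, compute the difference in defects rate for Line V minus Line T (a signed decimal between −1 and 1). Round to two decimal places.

The in-process temperature band-specific comparison favours Line T throughout, but the pooled figures favour Line V. The question is whether to condition on in-process temperature band.
In-process temperature band here is a post-treatment variable shaped by the line; conditioning on it would introduce bias rather than remove it. The overall comparison is the causal one.
The causal difference is the pooled difference: 0.117 − 0.254 = -0.138.

-0.14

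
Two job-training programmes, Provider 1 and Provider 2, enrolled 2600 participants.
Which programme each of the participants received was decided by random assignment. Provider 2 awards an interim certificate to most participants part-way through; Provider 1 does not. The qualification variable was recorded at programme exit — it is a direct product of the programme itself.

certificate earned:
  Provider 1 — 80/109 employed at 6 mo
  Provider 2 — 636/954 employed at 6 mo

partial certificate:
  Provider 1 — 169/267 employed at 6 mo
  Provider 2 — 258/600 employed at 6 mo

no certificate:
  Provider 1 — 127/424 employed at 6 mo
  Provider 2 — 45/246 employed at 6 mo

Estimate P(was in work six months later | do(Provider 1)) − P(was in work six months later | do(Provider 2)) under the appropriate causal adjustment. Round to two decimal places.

-0.05

Qualification attained during the programme here is a post-treatment variable shaped by the programme; conditioning on it would introduce bias rather than remove it. The overall comparison is the causal one.
The causal difference is the pooled difference: 0.470 − 0.522 = -0.052.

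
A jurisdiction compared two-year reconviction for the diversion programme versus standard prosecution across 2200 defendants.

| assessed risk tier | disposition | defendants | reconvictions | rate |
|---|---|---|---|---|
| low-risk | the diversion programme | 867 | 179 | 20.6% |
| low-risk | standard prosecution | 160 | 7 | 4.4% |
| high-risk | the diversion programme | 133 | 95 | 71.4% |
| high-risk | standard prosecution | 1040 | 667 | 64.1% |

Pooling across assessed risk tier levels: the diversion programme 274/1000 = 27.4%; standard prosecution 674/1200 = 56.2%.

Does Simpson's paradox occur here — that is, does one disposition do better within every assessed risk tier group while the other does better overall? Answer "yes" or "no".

yes

Within each assessed risk tier level (low-risk 20.6% vs 4.4%; high-risk 71.4% vs 64.1%), standard prosecution has the lower rate every time. Pooled: 27.4% vs 56.2% — the diversion programme has the lower rate overall. The two comparisons disagree.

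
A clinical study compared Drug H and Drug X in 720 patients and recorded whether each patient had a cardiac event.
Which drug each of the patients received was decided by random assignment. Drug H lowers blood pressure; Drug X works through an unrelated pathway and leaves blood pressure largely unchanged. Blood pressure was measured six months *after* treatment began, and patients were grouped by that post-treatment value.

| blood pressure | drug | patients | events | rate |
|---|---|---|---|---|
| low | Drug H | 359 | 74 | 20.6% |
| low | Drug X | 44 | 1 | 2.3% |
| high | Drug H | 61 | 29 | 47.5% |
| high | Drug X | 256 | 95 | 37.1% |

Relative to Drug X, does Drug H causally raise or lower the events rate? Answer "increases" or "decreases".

Blood pressure lies on the pathway drug → blood pressure → outcome, so adjusting for it blocks the indirect effect. For the total causal effect of drug, use the unadjusted pooled rates.
Pooled: Drug H 24.5% vs Drug X 32.0%; Drug H is lower overall.

decreases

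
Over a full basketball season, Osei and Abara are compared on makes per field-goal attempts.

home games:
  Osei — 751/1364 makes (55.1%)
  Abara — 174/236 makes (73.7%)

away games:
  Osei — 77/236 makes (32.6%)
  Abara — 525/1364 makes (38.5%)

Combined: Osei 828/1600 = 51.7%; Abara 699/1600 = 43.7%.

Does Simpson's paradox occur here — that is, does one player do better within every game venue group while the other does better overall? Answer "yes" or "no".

Within each game venue level (home games 55.1% vs 73.7%; away games 32.6% vs 38.5%), Abara has the higher rate every time. Pooled: 51.7% vs 43.7% — Osei has the higher rate overall. The two comparisons disagree.

yes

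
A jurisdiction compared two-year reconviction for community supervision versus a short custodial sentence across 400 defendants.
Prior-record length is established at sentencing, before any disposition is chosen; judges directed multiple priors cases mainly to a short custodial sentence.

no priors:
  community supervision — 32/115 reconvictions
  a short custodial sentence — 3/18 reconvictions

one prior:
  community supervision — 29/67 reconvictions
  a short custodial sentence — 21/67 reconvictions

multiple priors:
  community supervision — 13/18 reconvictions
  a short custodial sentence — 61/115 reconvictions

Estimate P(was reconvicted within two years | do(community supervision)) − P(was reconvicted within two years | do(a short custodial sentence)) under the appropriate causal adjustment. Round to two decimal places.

The prior-record length-specific comparison favours a short custodial sentence throughout, but the pooled figures favour community supervision. The question is whether to condition on prior-record length.
Since prior-record length is a pre-existing factor (not a product of the disposition) and it affects the outcome on its own, it is a confounder. The stratified rates, not the pooled rate, identify the causal effect.
Adjusting over the population distribution of prior-record length: 0.333·(0.278−0.167) + 0.335·(0.433−0.313) + 0.333·(0.722−0.530) = +0.141.

+0.14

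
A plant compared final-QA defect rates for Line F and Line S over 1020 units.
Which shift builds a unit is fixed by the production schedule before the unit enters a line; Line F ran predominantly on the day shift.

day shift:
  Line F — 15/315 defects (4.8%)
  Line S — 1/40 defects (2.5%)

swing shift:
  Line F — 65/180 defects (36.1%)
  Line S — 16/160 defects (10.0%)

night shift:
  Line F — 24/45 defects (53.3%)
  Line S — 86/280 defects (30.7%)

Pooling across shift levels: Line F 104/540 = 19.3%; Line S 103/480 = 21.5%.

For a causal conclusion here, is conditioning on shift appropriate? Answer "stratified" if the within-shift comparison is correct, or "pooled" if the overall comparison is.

stratified

Shift is set before the line has any effect — it is not caused by the line — and it independently drives the outcome. That makes it a confounder, so the causal comparison is within shift levels.
Within each level — day shift: 4.8% vs 2.5%; swing shift: 36.1% vs 10.0%; night shift: 53.3% vs 30.7% — Line S is lower every time.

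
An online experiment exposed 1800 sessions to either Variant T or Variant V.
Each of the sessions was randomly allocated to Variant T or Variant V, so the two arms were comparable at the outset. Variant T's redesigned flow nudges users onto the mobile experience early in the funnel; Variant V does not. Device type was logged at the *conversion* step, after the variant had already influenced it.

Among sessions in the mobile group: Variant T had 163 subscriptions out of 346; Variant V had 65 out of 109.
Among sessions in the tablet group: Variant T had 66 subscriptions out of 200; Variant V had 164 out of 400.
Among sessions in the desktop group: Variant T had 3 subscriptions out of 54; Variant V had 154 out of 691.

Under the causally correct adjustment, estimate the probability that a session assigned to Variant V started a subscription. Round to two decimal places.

The device type-specific comparison favours Variant V throughout, but the pooled figures favour Variant T. The question is whether to condition on device type.
Because the variant influences device type, device type is a post-treatment mediator, not a confounder. Stratifying on it would bias the estimate; the causal effect is the crude pooled difference.
So P(outcome | do(Variant V)) is just the pooled rate for Variant V: 383/1200 = 0.319.

0.32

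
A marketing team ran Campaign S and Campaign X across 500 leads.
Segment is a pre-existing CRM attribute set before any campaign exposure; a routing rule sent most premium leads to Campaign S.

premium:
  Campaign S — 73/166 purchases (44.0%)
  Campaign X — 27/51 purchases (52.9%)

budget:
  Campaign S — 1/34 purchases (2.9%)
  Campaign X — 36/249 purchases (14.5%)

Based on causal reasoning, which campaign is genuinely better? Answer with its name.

Campaign X

The customer segment-specific comparison favours Campaign X throughout, but the pooled figures favour Campaign S. The question is whether to condition on customer segment.
Customer segment differs across campaigns for reasons unrelated to any effect of the campaign itself, and it separately predicts the outcome — a classic confounder. We must compare within customer segment levels.
Within each level — premium: 44.0% vs 52.9%; budget: 2.9% vs 14.5% — Campaign X is higher every time.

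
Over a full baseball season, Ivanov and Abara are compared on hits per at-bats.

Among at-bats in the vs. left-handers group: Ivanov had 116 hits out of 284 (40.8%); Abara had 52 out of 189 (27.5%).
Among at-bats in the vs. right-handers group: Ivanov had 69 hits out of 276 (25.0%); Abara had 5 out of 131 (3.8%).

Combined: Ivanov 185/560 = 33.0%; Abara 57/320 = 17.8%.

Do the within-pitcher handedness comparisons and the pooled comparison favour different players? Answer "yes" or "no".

Within each pitcher handedness level (vs. left-handers 40.8% vs 27.5%; vs. right-handers 25.0% vs 3.8%), Ivanov has the higher rate every time. Pooled: 33.0% vs 17.8% — Ivanov has the higher rate overall. They agree.

no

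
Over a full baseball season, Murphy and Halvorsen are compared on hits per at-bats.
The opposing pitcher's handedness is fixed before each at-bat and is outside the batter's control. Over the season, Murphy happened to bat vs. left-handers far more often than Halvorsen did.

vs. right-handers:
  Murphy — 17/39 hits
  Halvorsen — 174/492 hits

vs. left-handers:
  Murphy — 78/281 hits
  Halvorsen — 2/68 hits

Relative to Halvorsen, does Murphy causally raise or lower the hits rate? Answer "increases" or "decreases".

Murphy is higher inside every pitcher handedness stratum but Halvorsen is higher in aggregate. Whether to stratify depends on how pitcher handedness relates to the player.
Here pitcher handedness is a common cause — it drives both which player a case falls under and the outcome. The crude comparison mixes populations; the stratum-specific rates are the causally relevant ones.
Within each level — vs. right-handers: 43.6% vs 35.4%; vs. left-handers: 27.8% vs 2.9% — Murphy is higher every time.

increases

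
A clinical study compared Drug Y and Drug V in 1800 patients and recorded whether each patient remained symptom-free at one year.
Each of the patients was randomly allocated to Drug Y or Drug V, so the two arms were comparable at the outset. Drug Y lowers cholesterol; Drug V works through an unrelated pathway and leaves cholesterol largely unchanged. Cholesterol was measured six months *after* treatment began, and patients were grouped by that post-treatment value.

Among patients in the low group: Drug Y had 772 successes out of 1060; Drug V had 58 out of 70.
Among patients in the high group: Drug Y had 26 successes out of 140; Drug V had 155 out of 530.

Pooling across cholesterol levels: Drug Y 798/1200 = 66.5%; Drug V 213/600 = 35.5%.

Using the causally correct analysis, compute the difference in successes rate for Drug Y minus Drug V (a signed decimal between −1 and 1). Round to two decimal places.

Cholesterol is recorded after the drug and is itself shifted by it — it sits on the causal path from drug to outcome. Conditioning on a mediator would strip out part of the effect we want; the pooled comparison gives the total causal effect.
The causal difference is the pooled difference: 0.665 − 0.355 = +0.310.

+0.31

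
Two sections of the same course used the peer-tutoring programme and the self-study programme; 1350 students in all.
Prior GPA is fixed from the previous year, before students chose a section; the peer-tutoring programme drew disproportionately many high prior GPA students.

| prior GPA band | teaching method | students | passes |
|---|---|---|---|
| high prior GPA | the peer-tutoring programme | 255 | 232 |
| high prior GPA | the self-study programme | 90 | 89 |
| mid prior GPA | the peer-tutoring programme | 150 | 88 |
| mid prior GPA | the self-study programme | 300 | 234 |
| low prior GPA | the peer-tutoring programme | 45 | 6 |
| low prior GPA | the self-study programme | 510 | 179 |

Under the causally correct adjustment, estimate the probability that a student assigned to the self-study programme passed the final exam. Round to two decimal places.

0.66

Nothing the teaching method does changes prior GPA band; the imbalance is an allocation artefact. With prior GPA band also predicting the outcome, the pooled figure is confounded, and the within-stratum comparison is the causal one.
Standardising the self-study programme to the population prior GPA band mix: 0.256·89/90 + 0.333·234/300 + 0.411·179/510 = 0.657.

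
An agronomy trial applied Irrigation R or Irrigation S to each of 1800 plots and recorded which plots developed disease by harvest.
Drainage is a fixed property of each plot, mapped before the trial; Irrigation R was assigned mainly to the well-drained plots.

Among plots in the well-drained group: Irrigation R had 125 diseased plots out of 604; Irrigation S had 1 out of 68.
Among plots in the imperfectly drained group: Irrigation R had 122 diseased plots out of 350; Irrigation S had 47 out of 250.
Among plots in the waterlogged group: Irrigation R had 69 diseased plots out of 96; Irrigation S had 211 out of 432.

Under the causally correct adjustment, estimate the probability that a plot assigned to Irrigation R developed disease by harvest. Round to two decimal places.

0.40

Field drainage differs across irrigations for reasons unrelated to any effect of the irrigation itself, and it separately predicts the outcome — a classic confounder. We must compare within field drainage levels.
Standardising Irrigation R to the population field drainage mix: 0.373·125/604 + 0.333·122/350 + 0.293·69/96 = 0.404.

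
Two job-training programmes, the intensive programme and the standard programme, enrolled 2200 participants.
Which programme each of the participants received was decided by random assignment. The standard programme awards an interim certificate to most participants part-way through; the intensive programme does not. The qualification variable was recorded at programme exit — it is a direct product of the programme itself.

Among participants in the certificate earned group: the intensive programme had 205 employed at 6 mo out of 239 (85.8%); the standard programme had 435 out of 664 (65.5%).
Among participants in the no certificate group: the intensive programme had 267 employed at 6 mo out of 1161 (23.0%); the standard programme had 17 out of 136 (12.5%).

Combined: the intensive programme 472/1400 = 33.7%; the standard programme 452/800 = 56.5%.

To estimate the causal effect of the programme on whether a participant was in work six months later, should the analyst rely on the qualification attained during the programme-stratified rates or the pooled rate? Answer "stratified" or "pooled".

pooled

The qualification attained during the programme-specific comparison favours the intensive programme throughout, but the pooled figures favour the standard programme. The question is whether to condition on qualification attained during the programme.
Stratifying would compare programmes among participants the programmes themselves sorted into qualification attained during the programme groups — a form of selection on an intermediate. The unconditioned pooled rates give the total causal effect.
Pooled: the intensive programme 33.7% vs the standard programme 56.5%; the standard programme is higher overall.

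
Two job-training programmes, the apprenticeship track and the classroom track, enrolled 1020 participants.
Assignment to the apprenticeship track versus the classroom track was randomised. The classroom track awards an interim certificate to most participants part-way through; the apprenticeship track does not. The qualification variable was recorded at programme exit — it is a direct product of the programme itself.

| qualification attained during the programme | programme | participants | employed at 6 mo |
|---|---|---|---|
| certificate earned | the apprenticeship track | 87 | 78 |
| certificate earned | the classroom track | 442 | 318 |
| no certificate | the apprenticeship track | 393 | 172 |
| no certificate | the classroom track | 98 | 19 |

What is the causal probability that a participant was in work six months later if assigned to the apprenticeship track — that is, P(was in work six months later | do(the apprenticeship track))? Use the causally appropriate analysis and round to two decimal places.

0.52

the apprenticeship track is higher inside every qualification attained during the programme stratum but the classroom track is higher in aggregate. Whether to stratify depends on how qualification attained during the programme relates to the programme.
Qualification attained during the programme lies on the pathway programme → qualification attained during the programme → outcome, so adjusting for it blocks the indirect effect. For the total causal effect of programme, use the unadjusted pooled rates.
So P(outcome | do(the apprenticeship track)) is just the pooled rate for the apprenticeship track: 250/480 = 0.521.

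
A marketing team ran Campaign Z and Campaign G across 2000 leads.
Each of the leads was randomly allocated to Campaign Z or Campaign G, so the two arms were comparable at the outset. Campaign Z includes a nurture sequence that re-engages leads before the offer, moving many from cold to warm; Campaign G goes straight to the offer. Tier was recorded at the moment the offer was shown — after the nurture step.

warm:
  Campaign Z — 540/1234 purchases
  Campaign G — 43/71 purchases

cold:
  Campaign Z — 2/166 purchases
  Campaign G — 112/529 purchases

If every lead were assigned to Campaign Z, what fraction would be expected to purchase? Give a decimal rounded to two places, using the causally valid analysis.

Within every engagement tier level Campaign G has the higher rate, yet pooled Campaign Z does — Simpson's reversal.
The distribution of engagement tier is itself part of what the campaign does — it is an intermediate outcome. Holding it fixed would remove that part of the effect; the total effect is the pooled difference.
So P(outcome | do(Campaign Z)) is just the pooled rate for Campaign Z: 542/1400 = 0.387.

0.39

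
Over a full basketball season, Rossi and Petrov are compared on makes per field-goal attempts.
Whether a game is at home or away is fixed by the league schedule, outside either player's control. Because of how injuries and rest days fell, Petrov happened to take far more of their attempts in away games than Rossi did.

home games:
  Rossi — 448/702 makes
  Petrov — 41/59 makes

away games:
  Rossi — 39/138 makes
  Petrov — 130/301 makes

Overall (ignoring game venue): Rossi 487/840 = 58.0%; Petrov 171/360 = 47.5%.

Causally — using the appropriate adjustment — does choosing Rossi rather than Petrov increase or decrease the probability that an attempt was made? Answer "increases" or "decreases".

Petrov is higher inside every game venue stratum but Rossi is higher in aggregate. Whether to stratify depends on how game venue relates to the player.
Game venue satisfies the back-door criterion: it is not a descendant of the player, and it blocks the spurious path from player to outcome. Adjusting for it (i.e., using the within-game venue rates) gives the causal effect.
Within each level — home games: 63.8% vs 69.5%; away games: 28.3% vs 43.2% — Petrov is higher every time.

decreases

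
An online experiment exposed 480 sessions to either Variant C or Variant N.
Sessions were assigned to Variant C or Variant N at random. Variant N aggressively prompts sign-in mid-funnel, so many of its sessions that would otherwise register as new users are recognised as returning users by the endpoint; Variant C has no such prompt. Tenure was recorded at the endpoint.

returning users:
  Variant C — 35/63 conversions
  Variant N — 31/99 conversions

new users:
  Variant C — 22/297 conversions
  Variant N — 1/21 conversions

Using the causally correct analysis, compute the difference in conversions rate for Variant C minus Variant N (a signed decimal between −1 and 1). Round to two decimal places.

User tenure here is a post-treatment variable shaped by the variant; conditioning on it would introduce bias rather than remove it. The overall comparison is the causal one.
The causal difference is the pooled difference: 0.158 − 0.267 = -0.108.

-0.11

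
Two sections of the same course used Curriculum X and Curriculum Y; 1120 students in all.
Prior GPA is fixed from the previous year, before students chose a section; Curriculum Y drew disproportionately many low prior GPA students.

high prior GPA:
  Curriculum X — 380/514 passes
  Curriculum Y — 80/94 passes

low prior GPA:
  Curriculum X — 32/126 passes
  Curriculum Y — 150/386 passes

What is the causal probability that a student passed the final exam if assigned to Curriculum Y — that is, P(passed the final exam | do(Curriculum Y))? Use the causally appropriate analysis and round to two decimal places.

The imbalance in prior GPA band arose from how students were allocated, not from anything the teaching method did; and prior GPA band independently affects the outcome. The pooled gap is confounded — condition on prior GPA band.
Standardising Curriculum Y to the population prior GPA band mix: 0.543·80/94 + 0.457·150/386 = 0.640.

0.64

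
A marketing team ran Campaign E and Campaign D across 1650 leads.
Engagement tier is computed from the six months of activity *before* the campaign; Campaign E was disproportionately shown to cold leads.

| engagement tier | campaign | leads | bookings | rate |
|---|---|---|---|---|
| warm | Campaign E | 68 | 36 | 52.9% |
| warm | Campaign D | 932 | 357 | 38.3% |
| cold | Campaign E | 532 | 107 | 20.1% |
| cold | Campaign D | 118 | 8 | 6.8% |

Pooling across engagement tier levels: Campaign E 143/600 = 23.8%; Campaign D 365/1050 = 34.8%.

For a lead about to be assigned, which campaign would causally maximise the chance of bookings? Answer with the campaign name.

Campaign E

Since engagement tier is a pre-existing factor (not a product of the campaign) and it affects the outcome on its own, it is a confounder. The stratified rates, not the pooled rate, identify the causal effect.
Within each level — warm: 52.9% vs 38.3%; cold: 20.1% vs 6.8% — Campaign E is higher every time.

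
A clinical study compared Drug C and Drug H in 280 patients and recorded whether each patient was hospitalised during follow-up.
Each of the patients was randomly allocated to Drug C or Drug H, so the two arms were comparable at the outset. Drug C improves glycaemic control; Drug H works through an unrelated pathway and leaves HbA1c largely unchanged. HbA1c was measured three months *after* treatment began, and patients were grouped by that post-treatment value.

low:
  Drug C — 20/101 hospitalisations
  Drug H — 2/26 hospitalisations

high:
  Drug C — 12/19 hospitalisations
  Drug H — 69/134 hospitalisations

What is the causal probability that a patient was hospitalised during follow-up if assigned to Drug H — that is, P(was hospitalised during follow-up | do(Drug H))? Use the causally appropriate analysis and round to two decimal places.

0.44

Because the drug influences HbA1c, HbA1c is a post-treatment mediator, not a confounder. Stratifying on it would bias the estimate; the causal effect is the crude pooled difference.
So P(outcome | do(Drug H)) is just the pooled rate for Drug H: 71/160 = 0.444.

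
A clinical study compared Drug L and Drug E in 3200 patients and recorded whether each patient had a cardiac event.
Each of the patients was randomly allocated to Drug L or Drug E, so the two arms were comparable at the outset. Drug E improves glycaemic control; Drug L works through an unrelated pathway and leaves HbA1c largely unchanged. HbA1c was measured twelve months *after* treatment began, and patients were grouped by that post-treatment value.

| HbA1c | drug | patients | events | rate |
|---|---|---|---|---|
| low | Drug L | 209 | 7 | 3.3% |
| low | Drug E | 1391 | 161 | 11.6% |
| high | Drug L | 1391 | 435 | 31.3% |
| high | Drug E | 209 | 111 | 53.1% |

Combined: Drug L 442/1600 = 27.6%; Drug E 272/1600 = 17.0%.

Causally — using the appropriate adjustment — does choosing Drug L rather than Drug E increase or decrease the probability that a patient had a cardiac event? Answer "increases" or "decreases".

HbA1c here is a post-treatment variable shaped by the drug; conditioning on it would introduce bias rather than remove it. The overall comparison is the causal one.
Pooled: Drug L 27.6% vs Drug E 17.0%; Drug E is lower overall.

increases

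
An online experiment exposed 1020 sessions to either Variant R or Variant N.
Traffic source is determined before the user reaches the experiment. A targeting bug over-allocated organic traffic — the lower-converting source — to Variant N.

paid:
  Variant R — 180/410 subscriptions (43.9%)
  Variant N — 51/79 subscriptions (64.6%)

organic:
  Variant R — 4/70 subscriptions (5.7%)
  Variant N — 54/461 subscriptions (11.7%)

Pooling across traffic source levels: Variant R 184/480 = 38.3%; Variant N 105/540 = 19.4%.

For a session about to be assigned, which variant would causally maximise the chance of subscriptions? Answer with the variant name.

Variant N

The traffic source-specific comparison favours Variant N throughout, but the pooled figures favour Variant R. The question is whether to condition on traffic source.
Here traffic source is a common cause — it drives both which variant a case falls under and the outcome. The crude comparison mixes populations; the stratum-specific rates are the causally relevant ones.
Within each level — paid: 43.9% vs 64.6%; organic: 5.7% vs 11.7% — Variant N is higher every time.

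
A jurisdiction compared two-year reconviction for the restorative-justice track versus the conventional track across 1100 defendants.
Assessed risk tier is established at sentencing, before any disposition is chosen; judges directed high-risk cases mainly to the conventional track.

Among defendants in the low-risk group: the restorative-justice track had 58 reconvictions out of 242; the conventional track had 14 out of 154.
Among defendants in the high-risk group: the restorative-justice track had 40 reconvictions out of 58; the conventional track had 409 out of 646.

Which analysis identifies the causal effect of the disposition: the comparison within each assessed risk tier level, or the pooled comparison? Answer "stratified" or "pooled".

stratified

Nothing the disposition does changes assessed risk tier; the imbalance is an allocation artefact. With assessed risk tier also predicting the outcome, the pooled figure is confounded, and the within-stratum comparison is the causal one.
Within each level — low-risk: 24.0% vs 9.1%; high-risk: 69.0% vs 63.3% — the conventional track is lower every time.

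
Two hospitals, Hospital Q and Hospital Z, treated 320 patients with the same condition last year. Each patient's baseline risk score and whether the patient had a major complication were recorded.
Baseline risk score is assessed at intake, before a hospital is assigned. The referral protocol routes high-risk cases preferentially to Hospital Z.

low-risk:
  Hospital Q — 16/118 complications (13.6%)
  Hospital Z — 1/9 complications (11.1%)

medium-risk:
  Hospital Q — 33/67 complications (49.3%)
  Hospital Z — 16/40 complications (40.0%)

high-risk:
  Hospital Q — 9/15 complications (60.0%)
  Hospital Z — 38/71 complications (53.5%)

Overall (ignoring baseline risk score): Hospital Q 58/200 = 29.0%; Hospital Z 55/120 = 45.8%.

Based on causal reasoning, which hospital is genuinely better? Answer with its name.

Baseline risk score satisfies the back-door criterion: it is not a descendant of the hospital, and it blocks the spurious path from hospital to outcome. Adjusting for it (i.e., using the within-baseline risk score rates) gives the causal effect.
Within each level — low-risk: 13.6% vs 11.1%; medium-risk: 49.3% vs 40.0%; high-risk: 60.0% vs 53.5% — Hospital Z is lower every time.

Hospital Z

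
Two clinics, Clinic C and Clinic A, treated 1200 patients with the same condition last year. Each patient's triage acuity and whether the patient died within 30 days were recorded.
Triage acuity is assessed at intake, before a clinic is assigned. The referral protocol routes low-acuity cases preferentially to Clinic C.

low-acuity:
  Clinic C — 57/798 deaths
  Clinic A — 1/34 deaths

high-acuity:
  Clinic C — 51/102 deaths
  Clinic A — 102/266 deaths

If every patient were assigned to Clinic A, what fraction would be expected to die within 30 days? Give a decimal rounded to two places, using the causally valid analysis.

0.14

Within every triage acuity level Clinic A has the lower rate, yet pooled Clinic C does — Simpson's reversal.
The imbalance in triage acuity arose from how patients were allocated, not from anything the clinic did; and triage acuity independently affects the outcome. The pooled gap is confounded — condition on triage acuity.
Standardising Clinic A to the population triage acuity mix: 0.693·1/34 + 0.307·102/266 = 0.138.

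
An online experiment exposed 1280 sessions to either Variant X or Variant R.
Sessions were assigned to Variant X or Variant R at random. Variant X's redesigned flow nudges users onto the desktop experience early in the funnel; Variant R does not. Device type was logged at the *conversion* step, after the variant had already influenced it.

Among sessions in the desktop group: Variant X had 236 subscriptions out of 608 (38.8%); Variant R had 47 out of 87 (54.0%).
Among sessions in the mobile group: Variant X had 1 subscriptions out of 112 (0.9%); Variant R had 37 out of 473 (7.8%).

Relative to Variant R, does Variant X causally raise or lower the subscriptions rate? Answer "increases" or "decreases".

increases

Within every device type level Variant R has the higher rate, yet pooled Variant X does — Simpson's reversal.
Device type lies on the pathway variant → device type → outcome, so adjusting for it blocks the indirect effect. For the total causal effect of variant, use the unadjusted pooled rates.
Pooled: Variant X 32.9% vs Variant R 15.0%; Variant X is higher overall.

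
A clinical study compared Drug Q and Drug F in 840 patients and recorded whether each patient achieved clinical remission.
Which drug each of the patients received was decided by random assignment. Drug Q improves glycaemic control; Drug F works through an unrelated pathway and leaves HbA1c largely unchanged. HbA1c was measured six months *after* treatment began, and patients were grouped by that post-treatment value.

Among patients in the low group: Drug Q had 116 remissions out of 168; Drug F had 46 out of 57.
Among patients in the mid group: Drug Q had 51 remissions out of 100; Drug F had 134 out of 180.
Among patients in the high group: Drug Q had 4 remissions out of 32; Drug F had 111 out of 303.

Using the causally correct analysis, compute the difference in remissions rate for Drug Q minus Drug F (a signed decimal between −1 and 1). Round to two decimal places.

Within every HbA1c level Drug F has the higher rate, yet pooled Drug Q does — Simpson's reversal.
HbA1c lies on the pathway drug → HbA1c → outcome, so adjusting for it blocks the indirect effect. For the total causal effect of drug, use the unadjusted pooled rates.
The causal difference is the pooled difference: 0.570 − 0.539 = +0.031.

+0.03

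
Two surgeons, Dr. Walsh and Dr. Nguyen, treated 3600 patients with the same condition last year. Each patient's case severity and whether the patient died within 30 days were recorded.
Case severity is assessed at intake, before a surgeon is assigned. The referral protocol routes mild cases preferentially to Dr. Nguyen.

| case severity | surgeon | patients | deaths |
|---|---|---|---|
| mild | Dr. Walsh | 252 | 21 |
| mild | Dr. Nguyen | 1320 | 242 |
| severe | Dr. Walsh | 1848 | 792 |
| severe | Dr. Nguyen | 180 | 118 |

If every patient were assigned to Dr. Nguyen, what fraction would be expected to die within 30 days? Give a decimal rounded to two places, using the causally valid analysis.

0.45

Within every case severity level Dr. Walsh has the lower rate, yet pooled Dr. Nguyen does — Simpson's reversal.
Nothing the surgeon does changes case severity; the imbalance is an allocation artefact. With case severity also predicting the outcome, the pooled figure is confounded, and the within-stratum comparison is the causal one.
Standardising Dr. Nguyen to the population case severity mix: 0.437·242/1320 + 0.563·118/180 = 0.449.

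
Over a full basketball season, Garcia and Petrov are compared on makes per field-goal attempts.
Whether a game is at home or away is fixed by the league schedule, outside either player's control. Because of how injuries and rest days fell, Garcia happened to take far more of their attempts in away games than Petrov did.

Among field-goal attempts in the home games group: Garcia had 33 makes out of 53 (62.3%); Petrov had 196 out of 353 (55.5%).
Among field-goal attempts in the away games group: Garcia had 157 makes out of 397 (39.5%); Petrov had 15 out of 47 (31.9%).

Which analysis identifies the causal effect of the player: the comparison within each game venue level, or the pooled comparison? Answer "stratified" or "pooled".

The stratified and pooled comparisons disagree (Garcia wins within each game venue; Petrov wins overall), so the answer turns on the causal role of game venue.
Game venue differs across players for reasons unrelated to any effect of the player itself, and it separately predicts the outcome — a classic confounder. We must compare within game venue levels.
Within each level — home games: 62.3% vs 55.5%; away games: 39.5% vs 31.9% — Garcia is higher every time.

stratified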